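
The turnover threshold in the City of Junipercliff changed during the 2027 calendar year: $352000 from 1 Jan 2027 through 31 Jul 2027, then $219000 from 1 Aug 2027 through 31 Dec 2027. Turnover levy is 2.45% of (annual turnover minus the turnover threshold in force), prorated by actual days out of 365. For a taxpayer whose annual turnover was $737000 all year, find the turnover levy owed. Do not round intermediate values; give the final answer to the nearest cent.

1 Jan – 31 Jul 2027: 212 days, exemption $352000 → ($737000 − $352000) × 2.45% × 212/365 = $5478.6027
1 Aug – 31 Dec 2027: 153 days, exemption $219000 → ($737000 − $219000) × 2.45% × 153/365 = $5319.7890
Total = $10798.3918

$10798.39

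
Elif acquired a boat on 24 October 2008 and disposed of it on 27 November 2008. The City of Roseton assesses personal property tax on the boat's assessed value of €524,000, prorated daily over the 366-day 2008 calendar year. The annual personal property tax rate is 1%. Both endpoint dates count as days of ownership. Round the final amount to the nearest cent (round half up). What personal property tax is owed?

€501.09

Days held (24 October – 27 November 2008): 35 out of 366
Tax = €524,000 × 1% × 35/366 = €501.0929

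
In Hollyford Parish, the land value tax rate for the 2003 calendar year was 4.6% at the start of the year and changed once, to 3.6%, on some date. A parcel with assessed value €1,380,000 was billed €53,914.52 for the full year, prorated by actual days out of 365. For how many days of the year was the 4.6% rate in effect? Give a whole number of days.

112 days

Let d = days at the first rate; then 365 − d days at the second rate.
€1,380,000 × [4.6%·d + 3.6%·(365−d)] / 365 = €53,914.52
Solving gives d = 112, so the new rate took effect on 23 April 2003.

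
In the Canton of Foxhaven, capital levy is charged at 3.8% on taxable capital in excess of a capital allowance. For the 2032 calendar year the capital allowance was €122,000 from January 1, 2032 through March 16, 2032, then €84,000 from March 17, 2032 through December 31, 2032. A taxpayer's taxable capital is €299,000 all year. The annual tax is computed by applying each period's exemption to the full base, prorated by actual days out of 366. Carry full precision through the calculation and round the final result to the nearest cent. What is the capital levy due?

€7,870.15

January 1 – March 16, 2032: 76 days, exemption €122,000 → (€299,000 − €122,000) × 3.8% × 76/366 = €1,396.6557
March 17 – December 31, 2032: 290 days, exemption €84,000 → (€299,000 − €84,000) × 3.8% × 290/366 = €6,473.4973
Total = €7,870.1530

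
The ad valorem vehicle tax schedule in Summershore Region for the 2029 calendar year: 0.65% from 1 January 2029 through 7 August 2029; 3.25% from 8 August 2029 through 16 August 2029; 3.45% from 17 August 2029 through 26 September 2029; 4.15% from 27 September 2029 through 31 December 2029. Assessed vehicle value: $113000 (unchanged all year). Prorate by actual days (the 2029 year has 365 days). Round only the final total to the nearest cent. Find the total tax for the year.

$2202.57

1 January – 7 August 2029: 219 days at 0.65% → $113000 × 0.65% × 219/365 = $440.7000
8 August – 16 August 2029: 9 days at 3.25% → $113000 × 3.25% × 9/365 = $90.5548
17 August – 26 September 2029: 41 days at 3.45% → $113000 × 3.45% × 41/365 = $437.9137
27 September – 31 December 2029: 96 days at 4.15% → $113000 × 4.15% × 96/365 = $1233.4027
Total = $2202.5712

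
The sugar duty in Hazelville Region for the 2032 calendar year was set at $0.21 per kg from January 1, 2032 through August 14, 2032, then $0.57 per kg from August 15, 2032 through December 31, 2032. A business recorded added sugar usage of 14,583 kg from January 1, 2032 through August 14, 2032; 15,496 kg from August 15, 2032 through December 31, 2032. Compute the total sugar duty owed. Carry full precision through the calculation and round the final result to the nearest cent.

$11895.15

January 1 – August 14, 2032: 14,583 kg at $0.21/kg → $3062.43
August 15 – December 31, 2032: 15,496 kg at $0.57/kg → $8832.72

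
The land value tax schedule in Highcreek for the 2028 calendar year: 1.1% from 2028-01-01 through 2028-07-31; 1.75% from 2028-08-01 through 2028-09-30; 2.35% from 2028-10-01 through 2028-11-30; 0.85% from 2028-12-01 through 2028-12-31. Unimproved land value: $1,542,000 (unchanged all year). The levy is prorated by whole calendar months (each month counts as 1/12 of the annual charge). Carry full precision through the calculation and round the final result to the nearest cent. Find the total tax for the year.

$21,523.75

2028-01-01 to 2028-07-31: 7 months at 1.1% → $1,542,000 × 1.1% × 7/12 = $9,894.5000
2028-08-01 to 2028-09-30: 2 months at 1.75% → $1,542,000 × 1.75% × 2/12 = $4,497.5000
2028-10-01 to 2028-11-30: 2 months at 2.35% → $1,542,000 × 2.35% × 2/12 = $6,039.5000
2028-12-01 to 2028-12-31: 1 month at 0.85% → $1,542,000 × 0.85% × 1/12 = $1,092.2500
Total = $21,523.7500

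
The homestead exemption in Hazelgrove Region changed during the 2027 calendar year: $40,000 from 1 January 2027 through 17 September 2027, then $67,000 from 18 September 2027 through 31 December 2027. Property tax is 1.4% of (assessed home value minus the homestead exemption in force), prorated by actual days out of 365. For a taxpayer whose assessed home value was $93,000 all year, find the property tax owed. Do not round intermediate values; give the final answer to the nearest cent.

$633.26

1 January – 17 September 2027: 260 days, exemption $40,000 → ($93,000 − $40,000) × 1.4% × 260/365 = $528.5479
18 September – 31 December 2027: 105 days, exemption $67,000 → ($93,000 − $67,000) × 1.4% × 105/365 = $104.7123
Total = $633.2603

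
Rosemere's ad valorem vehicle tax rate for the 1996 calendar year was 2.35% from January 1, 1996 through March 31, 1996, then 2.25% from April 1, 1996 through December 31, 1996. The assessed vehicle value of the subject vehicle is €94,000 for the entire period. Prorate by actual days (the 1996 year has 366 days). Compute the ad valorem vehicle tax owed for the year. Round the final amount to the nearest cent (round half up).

€2,138.37

January 1 – March 31, 1996: 91 days at 2.35% → €94,000 × 2.35% × 91/366 = €549.2322
April 1 – December 31, 1996: 275 days at 2.25% → €94,000 × 2.25% × 275/366 = €1,589.1393
Total = €2,138.3716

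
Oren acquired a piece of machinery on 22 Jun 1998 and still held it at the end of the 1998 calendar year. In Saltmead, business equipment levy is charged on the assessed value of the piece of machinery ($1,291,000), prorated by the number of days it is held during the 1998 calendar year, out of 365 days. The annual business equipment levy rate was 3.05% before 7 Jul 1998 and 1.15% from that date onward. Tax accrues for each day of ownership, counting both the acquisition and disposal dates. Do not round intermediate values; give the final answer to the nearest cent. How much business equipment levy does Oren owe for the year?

$8,858.38

22 Jun – 6 Jul 1998: 15 days at 3.05% → $1,291,000 × 3.05% × 15/365 = $1,618.1712
7 Jul – 31 Dec 1998: 178 days at 1.15% → $1,291,000 × 1.15% × 178/365 = $7,240.2110
Total = $8,858.3822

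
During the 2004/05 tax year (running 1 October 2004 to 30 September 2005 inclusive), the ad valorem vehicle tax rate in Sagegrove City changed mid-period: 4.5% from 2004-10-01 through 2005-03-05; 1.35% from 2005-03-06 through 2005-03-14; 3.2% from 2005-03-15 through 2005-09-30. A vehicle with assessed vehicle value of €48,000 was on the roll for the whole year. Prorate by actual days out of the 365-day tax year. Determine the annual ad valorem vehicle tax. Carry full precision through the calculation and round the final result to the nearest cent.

€1,780.80

2004-10-01 to 2005-03-05: 156 days at 4.5% → €48,000 × 4.5% × 156/365 = €923.1781
2005-03-06 to 2005-03-14: 9 days at 1.35% → €48,000 × 1.35% × 9/365 = €15.9781
2005-03-15 to 2005-09-30: 200 days at 3.2% → €48,000 × 3.2% × 200/365 = €841.6438
Total = €1,780.8000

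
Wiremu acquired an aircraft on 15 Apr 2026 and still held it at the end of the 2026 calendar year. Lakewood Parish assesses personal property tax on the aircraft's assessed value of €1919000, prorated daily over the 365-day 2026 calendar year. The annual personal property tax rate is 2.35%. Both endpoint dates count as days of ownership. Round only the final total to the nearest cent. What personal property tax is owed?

Days held (15 Apr – 31 Dec 2026): 261 out of 365
Tax = €1919000 × 2.35% × 261/365 = €32247.0863

€32247.09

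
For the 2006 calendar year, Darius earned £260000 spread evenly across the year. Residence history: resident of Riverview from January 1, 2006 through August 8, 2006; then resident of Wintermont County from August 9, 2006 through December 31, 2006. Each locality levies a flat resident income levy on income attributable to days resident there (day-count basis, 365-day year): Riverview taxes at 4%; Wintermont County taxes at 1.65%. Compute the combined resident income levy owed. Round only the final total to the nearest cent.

Riverview, January 1 – August 8, 2006: 220 days → £260000 × 4% × 220/365 = £6268.4932
Wintermont County, August 9 – December 31, 2006: 145 days → £260000 × 1.65% × 145/365 = £1704.2466
Total = £7972.7397

£7972.74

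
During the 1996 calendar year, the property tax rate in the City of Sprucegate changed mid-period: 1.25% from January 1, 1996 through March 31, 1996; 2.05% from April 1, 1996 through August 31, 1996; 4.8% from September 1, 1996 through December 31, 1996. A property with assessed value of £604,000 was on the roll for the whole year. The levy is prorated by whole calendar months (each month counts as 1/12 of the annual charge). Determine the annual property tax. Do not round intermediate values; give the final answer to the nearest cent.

January 1 – March 31, 1996: 3 months at 1.25% → £604,000 × 1.25% × 3/12 = £1,887.5000
April 1 – August 31, 1996: 5 months at 2.05% → £604,000 × 2.05% × 5/12 = £5,159.1667
September 1 – December 31, 1996: 4 months at 4.8% → £604,000 × 4.8% × 4/12 = £9,664.0000
Total = £16,710.6667

£16,710.67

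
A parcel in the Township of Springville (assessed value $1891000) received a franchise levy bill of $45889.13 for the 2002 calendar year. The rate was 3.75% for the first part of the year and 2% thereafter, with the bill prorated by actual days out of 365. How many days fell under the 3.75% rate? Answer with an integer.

Let d = days at the first rate; then 365 − d days at the second rate.
$1891000 × [3.75%·d + 2%·(365−d)] / 365 = $45889.13
Solving gives d = 89, so the new rate took effect on 31 Mar 2002.

89 days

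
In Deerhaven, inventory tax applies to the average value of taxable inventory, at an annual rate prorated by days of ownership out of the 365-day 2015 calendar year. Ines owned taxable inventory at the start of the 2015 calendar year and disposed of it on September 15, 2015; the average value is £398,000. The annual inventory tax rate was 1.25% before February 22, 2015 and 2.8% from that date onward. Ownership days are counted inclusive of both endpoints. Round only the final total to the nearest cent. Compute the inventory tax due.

January 1 – February 21, 2015: 52 days at 1.25% → £398,000 × 1.25% × 52/365 = £708.7671
February 22 – September 15, 2015: 206 days at 2.8% → £398,000 × 2.8% × 206/365 = £6,289.4904
Total = £6,998.2575

£6,998.26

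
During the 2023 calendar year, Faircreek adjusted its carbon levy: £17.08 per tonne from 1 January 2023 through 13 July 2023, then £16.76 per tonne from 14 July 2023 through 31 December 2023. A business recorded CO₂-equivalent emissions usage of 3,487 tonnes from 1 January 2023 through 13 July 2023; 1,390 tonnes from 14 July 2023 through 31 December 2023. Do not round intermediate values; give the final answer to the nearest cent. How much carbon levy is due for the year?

1 January – 13 July 2023: 3,487 tonnes at £17.08/tonne → £59,557.96
14 July – 31 December 2023: 1,390 tonnes at £16.76/tonne → £23,296.40

£82,854.36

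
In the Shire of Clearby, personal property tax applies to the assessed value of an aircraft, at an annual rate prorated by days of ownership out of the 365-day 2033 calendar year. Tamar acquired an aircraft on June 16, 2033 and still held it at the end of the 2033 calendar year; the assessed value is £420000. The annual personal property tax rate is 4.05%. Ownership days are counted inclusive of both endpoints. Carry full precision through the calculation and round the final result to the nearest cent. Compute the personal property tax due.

Days held (June 16 – December 31, 2033): 199 out of 365
Tax = £420000 × 4.05% × 199/365 = £9273.9452

£9273.95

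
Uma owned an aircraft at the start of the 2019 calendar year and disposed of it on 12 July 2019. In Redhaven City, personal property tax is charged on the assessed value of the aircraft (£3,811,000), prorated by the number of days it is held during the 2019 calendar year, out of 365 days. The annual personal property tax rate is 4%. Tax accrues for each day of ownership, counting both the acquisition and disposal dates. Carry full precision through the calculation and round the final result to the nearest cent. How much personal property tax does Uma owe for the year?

£80,605.26

Days held (1 January – 12 July 2019): 193 out of 365
Tax = £3,811,000 × 4% × 193/365 = £80,605.2603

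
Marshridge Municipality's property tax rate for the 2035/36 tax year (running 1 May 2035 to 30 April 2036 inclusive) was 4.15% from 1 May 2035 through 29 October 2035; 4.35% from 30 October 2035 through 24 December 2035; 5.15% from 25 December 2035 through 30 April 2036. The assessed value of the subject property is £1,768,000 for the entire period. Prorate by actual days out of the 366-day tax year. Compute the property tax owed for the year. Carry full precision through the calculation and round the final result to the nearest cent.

£80,096.20

1 May – 29 October 2035: 182 days at 4.15% → £1,768,000 × 4.15% × 182/366 = £36,485.5301
30 October – 24 December 2035: 56 days at 4.35% → £1,768,000 × 4.35% × 56/366 = £11,767.3443
25 December 2035 – 30 April 2036: 128 days at 5.15% → £1,768,000 × 5.15% × 128/366 = £31,843.3224
Total = £80,096.1967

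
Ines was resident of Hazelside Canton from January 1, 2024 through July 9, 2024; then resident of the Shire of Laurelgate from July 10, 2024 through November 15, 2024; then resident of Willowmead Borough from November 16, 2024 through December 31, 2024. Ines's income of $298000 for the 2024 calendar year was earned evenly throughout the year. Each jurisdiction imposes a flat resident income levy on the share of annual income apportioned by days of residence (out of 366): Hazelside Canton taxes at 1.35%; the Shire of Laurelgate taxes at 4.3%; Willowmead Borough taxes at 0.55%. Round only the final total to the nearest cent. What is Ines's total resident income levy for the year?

Hazelside Canton, January 1 – July 9, 2024: 191 days → $298000 × 1.35% × 191/366 = $2099.4344
The Shire of Laurelgate, July 10 – November 15, 2024: 129 days → $298000 × 4.3% × 129/366 = $4516.4098
Willowmead Borough, November 16 – December 31, 2024: 46 days → $298000 × 0.55% × 46/366 = $205.9945
Total = $6821.8388

$6821.84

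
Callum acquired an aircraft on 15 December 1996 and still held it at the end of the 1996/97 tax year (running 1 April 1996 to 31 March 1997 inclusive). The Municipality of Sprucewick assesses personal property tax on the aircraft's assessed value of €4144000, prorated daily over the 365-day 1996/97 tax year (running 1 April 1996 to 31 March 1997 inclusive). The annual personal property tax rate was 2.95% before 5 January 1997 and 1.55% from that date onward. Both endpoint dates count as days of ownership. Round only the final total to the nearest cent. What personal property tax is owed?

€22167.56

15 December 1996 – 4 January 1997: 21 days at 2.95% → €4144000 × 2.95% × 21/365 = €7033.4466
5 January – 31 March 1997: 86 days at 1.55% → €4144000 × 1.55% × 86/365 = €15134.1151
Total = €22167.5616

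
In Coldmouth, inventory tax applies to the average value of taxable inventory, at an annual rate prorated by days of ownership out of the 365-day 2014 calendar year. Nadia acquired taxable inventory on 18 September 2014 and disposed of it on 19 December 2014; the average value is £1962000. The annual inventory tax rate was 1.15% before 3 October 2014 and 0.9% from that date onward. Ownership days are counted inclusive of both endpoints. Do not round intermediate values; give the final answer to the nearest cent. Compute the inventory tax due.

£4700.74

18 September – 2 October 2014: 15 days at 1.15% → £1962000 × 1.15% × 15/365 = £927.2466
3 October – 19 December 2014: 78 days at 0.9% → £1962000 × 0.9% × 78/365 = £3773.4904
Total = £4700.7370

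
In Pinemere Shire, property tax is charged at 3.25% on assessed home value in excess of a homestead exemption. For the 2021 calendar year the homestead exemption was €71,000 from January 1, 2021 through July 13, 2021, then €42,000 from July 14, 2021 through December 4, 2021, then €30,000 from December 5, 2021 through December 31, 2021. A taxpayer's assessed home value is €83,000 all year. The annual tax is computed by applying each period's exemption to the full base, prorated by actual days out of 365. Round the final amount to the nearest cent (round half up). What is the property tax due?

€860.40

January 1 – July 13, 2021: 194 days, exemption €71,000 → (€83,000 − €71,000) × 3.25% × 194/365 = €207.2877
July 14 – December 4, 2021: 144 days, exemption €42,000 → (€83,000 − €42,000) × 3.25% × 144/365 = €525.6986
December 5 – December 31, 2021: 27 days, exemption €30,000 → (€83,000 − €30,000) × 3.25% × 27/365 = €127.4178
Total = €860.4041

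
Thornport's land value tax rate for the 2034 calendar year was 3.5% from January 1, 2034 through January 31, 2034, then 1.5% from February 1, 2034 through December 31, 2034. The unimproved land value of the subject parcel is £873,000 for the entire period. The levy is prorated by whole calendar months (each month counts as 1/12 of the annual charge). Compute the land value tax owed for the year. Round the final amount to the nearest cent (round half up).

£14,550.00

January 1 – January 31, 2034: 1 month at 3.5% → £873,000 × 3.5% × 1/12 = £2,546.2500
February 1 – December 31, 2034: 11 months at 1.5% → £873,000 × 1.5% × 11/12 = £12,003.7500
Total = £14,550.0000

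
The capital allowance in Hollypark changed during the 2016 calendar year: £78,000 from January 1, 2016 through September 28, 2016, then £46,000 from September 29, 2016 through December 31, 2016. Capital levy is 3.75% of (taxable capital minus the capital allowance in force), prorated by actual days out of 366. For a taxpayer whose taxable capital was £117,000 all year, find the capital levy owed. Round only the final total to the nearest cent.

January 1 – September 28, 2016: 272 days, exemption £78,000 → (£117,000 − £78,000) × 3.75% × 272/366 = £1,086.8852
September 29 – December 31, 2016: 94 days, exemption £46,000 → (£117,000 − £46,000) × 3.75% × 94/366 = £683.8115
Total = £1,770.6967

£1,770.70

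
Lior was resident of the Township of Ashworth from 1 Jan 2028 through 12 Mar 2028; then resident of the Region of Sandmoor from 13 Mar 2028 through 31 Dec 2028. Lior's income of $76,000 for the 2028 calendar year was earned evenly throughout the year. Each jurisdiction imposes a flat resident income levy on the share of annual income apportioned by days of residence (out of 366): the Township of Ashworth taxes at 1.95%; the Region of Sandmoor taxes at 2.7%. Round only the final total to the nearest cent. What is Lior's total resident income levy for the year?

The Township of Ashworth, 1 Jan – 12 Mar 2028: 72 days → $76,000 × 1.95% × 72/366 = $291.5410
The Region of Sandmoor, 13 Mar – 31 Dec 2028: 294 days → $76,000 × 2.7% × 294/366 = $1,648.3279
Total = $1,939.8689

$1,939.87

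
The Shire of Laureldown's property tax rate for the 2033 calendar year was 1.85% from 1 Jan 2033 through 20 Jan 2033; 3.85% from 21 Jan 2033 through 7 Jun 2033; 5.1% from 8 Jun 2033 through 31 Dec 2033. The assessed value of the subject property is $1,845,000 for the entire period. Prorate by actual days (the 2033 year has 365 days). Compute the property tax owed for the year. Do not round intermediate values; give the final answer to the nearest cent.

$82,089.86

1 Jan – 20 Jan 2033: 20 days at 1.85% → $1,845,000 × 1.85% × 20/365 = $1,870.2740
21 Jan – 7 Jun 2033: 138 days at 3.85% → $1,845,000 × 3.85% × 138/365 = $26,856.1233
8 Jun – 31 Dec 2033: 207 days at 5.1% → $1,845,000 × 5.1% × 207/365 = $53,363.4658
Total = $82,089.8630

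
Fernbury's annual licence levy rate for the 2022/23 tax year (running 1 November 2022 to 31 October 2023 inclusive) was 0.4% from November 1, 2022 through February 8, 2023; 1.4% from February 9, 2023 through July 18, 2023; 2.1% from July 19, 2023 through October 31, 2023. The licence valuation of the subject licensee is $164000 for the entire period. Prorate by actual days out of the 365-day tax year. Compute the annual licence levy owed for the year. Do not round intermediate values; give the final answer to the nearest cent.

November 1, 2022 – February 8, 2023: 100 days at 0.4% → $164000 × 0.4% × 100/365 = $179.7260
February 9 – July 18, 2023: 160 days at 1.4% → $164000 × 1.4% × 160/365 = $1006.4658
July 19 – October 31, 2023: 105 days at 2.1% → $164000 × 2.1% × 105/365 = $990.7397
Total = $2176.9315

$2176.93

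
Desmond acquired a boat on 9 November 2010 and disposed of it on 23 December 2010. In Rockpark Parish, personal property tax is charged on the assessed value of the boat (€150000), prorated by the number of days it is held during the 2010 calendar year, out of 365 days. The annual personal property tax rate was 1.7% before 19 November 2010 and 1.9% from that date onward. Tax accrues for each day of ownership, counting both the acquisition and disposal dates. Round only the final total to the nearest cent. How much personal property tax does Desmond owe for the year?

9 November – 18 November 2010: 10 days at 1.7% → €150000 × 1.7% × 10/365 = €69.8630
19 November – 23 December 2010: 35 days at 1.9% → €150000 × 1.9% × 35/365 = €273.2877
Total = €343.1507

€343.15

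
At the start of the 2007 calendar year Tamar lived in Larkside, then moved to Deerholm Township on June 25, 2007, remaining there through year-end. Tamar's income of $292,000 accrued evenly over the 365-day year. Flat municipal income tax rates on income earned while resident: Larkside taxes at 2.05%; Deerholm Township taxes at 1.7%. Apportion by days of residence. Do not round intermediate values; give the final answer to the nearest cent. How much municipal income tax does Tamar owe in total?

Larkside, January 1 – June 24, 2007: 175 days → $292,000 × 2.05% × 175/365 = $2,870.0000
Deerholm Township, June 25 – December 31, 2007: 190 days → $292,000 × 1.7% × 190/365 = $2,584.0000
Total = $5,454.0000

$5,454.00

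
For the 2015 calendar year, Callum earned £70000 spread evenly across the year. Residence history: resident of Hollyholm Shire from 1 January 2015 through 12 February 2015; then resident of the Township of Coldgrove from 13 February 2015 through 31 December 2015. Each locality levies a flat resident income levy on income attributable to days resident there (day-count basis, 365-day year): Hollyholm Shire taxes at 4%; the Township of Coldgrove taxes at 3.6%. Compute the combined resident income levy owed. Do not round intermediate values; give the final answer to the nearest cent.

£2552.99

Hollyholm Shire, 1 January – 12 February 2015: 43 days → £70000 × 4% × 43/365 = £329.8630
The Township of Coldgrove, 13 February – 31 December 2015: 322 days → £70000 × 3.6% × 322/365 = £2223.1233
Total = £2552.9863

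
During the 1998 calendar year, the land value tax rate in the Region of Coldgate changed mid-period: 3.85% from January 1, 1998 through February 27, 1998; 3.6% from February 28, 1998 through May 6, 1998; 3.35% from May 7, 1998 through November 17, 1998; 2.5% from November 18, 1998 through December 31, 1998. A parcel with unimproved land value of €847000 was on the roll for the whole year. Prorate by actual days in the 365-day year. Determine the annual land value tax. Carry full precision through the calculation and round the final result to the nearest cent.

January 1 – February 27, 1998: 58 days at 3.85% → €847000 × 3.85% × 58/365 = €5181.7836
February 28 – May 6, 1998: 68 days at 3.6% → €847000 × 3.6% × 68/365 = €5680.7014
May 7 – November 17, 1998: 195 days at 3.35% → €847000 × 3.35% × 195/365 = €15158.9795
November 18 – December 31, 1998: 44 days at 2.5% → €847000 × 2.5% × 44/365 = €2552.6027
Total = €28574.0671

€28574.07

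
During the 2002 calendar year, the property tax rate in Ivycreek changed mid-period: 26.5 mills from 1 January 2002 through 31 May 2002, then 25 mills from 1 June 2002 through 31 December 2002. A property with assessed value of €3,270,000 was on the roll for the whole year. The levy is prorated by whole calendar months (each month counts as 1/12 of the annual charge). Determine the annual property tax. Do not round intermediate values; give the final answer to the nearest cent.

1 January – 31 May 2002: 5 months at 26.5 mills → €3,270,000 × 2.65% × 5/12 = €36,106.2500
1 June – 31 December 2002: 7 months at 25 mills → €3,270,000 × 2.5% × 7/12 = €47,687.5000
Total = €83,793.7500

€83,793.75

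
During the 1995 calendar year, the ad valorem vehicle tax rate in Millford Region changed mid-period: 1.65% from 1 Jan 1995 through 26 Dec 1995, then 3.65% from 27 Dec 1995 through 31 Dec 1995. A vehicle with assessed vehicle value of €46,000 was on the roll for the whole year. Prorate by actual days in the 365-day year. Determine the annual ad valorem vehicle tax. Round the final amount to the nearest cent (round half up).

1 Jan – 26 Dec 1995: 360 days at 1.65% → €46,000 × 1.65% × 360/365 = €748.6027
27 Dec – 31 Dec 1995: 5 days at 3.65% → €46,000 × 3.65% × 5/365 = €23.0000
Total = €771.6027

€771.60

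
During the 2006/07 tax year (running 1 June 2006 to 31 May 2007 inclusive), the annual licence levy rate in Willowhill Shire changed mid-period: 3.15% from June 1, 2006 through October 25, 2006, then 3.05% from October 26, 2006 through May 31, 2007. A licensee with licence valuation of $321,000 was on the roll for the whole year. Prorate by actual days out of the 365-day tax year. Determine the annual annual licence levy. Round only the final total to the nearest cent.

June 1 – October 25, 2006: 147 days at 3.15% → $321,000 × 3.15% × 147/365 = $4,072.3027
October 26, 2006 – May 31, 2007: 218 days at 3.05% → $321,000 × 3.05% × 218/365 = $5,847.4767
Total = $9,919.7795

$9,919.78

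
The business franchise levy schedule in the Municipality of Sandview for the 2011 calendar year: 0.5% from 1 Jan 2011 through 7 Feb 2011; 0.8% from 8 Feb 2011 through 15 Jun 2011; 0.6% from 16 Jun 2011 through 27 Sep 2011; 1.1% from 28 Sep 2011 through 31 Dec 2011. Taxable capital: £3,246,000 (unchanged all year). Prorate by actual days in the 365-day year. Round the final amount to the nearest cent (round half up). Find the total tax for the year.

£25,638.95

1 Jan – 7 Feb 2011: 38 days at 0.5% → £3,246,000 × 0.5% × 38/365 = £1,689.6986
8 Feb – 15 Jun 2011: 128 days at 0.8% → £3,246,000 × 0.8% × 128/365 = £9,106.5863
16 Jun – 27 Sep 2011: 104 days at 0.6% → £3,246,000 × 0.6% × 104/365 = £5,549.3260
28 Sep – 31 Dec 2011: 95 days at 1.1% → £3,246,000 × 1.1% × 95/365 = £9,293.3425
Total = £25,638.9534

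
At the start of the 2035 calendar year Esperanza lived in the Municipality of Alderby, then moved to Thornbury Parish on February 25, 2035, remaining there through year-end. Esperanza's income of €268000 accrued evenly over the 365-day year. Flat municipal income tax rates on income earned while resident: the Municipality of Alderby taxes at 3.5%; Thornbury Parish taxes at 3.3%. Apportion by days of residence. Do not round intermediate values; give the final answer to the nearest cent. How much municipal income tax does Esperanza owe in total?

The Municipality of Alderby, January 1 – February 24, 2035: 55 days → €268000 × 3.5% × 55/365 = €1413.4247
Thornbury Parish, February 25 – December 31, 2035: 310 days → €268000 × 3.3% × 310/365 = €7511.3425
Total = €8924.7671

€8924.77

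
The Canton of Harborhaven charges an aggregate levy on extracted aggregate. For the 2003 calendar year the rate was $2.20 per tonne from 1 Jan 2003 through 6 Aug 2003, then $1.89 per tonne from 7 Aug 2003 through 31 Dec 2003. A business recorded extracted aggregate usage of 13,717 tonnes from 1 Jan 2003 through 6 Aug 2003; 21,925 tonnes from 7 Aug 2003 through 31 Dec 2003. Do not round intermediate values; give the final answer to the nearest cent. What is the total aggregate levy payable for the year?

1 Jan – 6 Aug 2003: 13,717 tonnes at $2.20/tonne → $30,177.40
7 Aug – 31 Dec 2003: 21,925 tonnes at $1.89/tonne → $41,438.25

$71,615.65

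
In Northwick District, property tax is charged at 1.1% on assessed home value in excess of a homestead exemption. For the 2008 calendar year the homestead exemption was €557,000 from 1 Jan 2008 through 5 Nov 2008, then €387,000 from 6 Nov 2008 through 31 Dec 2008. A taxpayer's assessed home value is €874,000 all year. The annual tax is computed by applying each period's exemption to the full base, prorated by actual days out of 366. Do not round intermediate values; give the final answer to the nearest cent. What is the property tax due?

1 Jan – 5 Nov 2008: 310 days, exemption €557,000 → (€874,000 − €557,000) × 1.1% × 310/366 = €2,953.4699
6 Nov – 31 Dec 2008: 56 days, exemption €387,000 → (€874,000 − €387,000) × 1.1% × 56/366 = €819.6503
Total = €3,773.1202

€3,773.12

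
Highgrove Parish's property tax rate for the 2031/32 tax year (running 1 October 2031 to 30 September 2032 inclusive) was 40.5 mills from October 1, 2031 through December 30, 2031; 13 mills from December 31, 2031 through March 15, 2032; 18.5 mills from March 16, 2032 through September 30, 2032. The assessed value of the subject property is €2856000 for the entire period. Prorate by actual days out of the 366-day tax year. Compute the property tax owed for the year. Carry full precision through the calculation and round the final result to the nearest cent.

€65196.39

October 1 – December 30, 2031: 91 days at 40.5 mills → €2856000 × 4.05% × 91/366 = €28758.9836
December 31, 2031 – March 15, 2032: 76 days at 13 mills → €2856000 × 1.3% × 76/366 = €7709.6393
March 16 – September 30, 2032: 199 days at 18.5 mills → €2856000 × 1.85% × 199/366 = €28727.7705
Total = €65196.3934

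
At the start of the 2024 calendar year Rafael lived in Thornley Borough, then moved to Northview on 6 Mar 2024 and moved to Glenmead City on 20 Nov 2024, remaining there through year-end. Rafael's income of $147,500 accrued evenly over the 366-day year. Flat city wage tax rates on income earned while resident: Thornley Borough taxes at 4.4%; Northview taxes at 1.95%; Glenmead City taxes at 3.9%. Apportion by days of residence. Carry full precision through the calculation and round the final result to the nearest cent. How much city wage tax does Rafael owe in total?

Thornley Borough, 1 Jan – 5 Mar 2024: 65 days → $147,500 × 4.4% × 65/366 = $1,152.5956
Northview, 6 Mar – 19 Nov 2024: 259 days → $147,500 × 1.95% × 259/366 = $2,035.3791
Glenmead City, 20 Nov – 31 Dec 2024: 42 days → $147,500 × 3.9% × 42/366 = $660.1230
Total = $3,848.0977

$3,848.10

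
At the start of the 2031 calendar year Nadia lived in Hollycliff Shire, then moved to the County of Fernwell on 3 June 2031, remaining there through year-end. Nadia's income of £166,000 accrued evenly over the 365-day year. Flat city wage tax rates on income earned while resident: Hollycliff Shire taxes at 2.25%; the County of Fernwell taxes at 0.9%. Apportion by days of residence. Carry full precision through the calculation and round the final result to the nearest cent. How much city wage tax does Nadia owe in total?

Hollycliff Shire, 1 January – 2 June 2031: 153 days → £166,000 × 2.25% × 153/365 = £1,565.6301
The County of Fernwell, 3 June – 31 December 2031: 212 days → £166,000 × 0.9% × 212/365 = £867.7479
Total = £2,433.3781

£2,433.38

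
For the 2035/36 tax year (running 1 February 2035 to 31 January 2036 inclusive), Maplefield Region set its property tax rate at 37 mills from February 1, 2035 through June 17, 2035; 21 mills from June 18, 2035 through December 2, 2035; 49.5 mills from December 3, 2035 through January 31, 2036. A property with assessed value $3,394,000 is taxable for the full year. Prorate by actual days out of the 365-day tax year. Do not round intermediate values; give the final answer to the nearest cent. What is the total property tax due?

$107,557.25

February 1 – June 17, 2035: 137 days at 37 mills → $3,394,000 × 3.7% × 137/365 = $47,134.7562
June 18 – December 2, 2035: 168 days at 21 mills → $3,394,000 × 2.1% × 168/365 = $32,805.5671
December 3, 2035 – January 31, 2036: 60 days at 49.5 mills → $3,394,000 × 4.95% × 60/365 = $27,616.9315
Total = $107,557.2548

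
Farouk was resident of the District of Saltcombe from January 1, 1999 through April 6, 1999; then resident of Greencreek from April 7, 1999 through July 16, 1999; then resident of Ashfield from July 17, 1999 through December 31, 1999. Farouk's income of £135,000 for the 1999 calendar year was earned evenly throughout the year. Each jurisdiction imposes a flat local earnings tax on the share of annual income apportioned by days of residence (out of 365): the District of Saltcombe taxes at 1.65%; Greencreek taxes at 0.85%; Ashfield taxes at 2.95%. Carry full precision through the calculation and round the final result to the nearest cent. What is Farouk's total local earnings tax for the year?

The District of Saltcombe, January 1 – April 6, 1999: 96 days → £135,000 × 1.65% × 96/365 = £585.8630
Greencreek, April 7 – July 16, 1999: 101 days → £135,000 × 0.85% × 101/365 = £317.5274
Ashfield, July 17 – December 31, 1999: 168 days → £135,000 × 2.95% × 168/365 = £1,833.0411
Total = £2,736.4315

£2,736.43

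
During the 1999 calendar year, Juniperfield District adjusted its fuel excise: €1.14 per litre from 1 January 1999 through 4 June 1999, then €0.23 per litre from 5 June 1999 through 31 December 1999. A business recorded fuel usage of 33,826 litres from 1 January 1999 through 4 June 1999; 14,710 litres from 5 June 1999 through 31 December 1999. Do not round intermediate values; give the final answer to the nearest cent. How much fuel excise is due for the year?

€41,944.94

1 January – 4 June 1999: 33,826 litres at €1.14/litre → €38,561.64
5 June – 31 December 1999: 14,710 litres at €0.23/litre → €3,383.30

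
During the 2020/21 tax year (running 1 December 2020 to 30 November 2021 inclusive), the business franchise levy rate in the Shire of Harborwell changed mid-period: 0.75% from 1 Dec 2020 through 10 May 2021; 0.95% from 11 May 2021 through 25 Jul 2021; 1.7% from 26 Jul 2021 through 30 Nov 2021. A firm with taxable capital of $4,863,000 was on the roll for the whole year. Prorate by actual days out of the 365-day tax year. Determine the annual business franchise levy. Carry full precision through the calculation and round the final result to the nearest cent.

$54,698.76

1 Dec 2020 – 10 May 2021: 161 days at 0.75% → $4,863,000 × 0.75% × 161/365 = $16,087.8699
11 May – 25 Jul 2021: 76 days at 0.95% → $4,863,000 × 0.95% × 76/365 = $9,619.4137
26 Jul – 30 Nov 2021: 128 days at 1.7% → $4,863,000 × 1.7% × 128/365 = $28,991.4740
Total = $54,698.7575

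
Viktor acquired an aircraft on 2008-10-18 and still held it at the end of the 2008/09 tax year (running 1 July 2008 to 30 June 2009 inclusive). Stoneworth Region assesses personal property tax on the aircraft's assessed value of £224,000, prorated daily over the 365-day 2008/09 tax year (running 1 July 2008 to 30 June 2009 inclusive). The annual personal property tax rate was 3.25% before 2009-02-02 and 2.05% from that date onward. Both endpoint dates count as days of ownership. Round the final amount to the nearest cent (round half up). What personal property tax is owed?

2008-10-18 to 2009-02-01: 107 days at 3.25% → £224,000 × 3.25% × 107/365 = £2,134.1370
2009-02-02 to 2009-06-30: 149 days at 2.05% → £224,000 × 2.05% × 149/365 = £1,874.5425
Total = £4,008.6795

£4,008.68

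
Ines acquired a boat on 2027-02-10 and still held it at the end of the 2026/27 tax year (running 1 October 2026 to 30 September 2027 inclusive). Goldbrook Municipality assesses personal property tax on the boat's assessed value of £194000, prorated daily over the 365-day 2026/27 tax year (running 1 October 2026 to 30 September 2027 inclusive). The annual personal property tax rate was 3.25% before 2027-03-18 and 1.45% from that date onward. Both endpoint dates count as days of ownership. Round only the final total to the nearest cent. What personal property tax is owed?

£2140.11

2027-02-10 to 2027-03-17: 36 days at 3.25% → £194000 × 3.25% × 36/365 = £621.8630
2027-03-18 to 2027-09-30: 197 days at 1.45% → £194000 × 1.45% × 197/365 = £1518.2493
Total = £2140.1123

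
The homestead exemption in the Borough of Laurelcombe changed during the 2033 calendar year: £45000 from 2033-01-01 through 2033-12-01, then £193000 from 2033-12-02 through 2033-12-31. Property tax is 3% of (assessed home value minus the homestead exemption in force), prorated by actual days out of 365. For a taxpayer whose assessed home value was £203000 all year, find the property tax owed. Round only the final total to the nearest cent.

£4375.07

2033-01-01 to 2033-12-01: 335 days, exemption £45000 → (£203000 − £45000) × 3% × 335/365 = £4350.4110
2033-12-02 to 2033-12-31: 30 days, exemption £193000 → (£203000 − £193000) × 3% × 30/365 = £24.6575
Total = £4375.0685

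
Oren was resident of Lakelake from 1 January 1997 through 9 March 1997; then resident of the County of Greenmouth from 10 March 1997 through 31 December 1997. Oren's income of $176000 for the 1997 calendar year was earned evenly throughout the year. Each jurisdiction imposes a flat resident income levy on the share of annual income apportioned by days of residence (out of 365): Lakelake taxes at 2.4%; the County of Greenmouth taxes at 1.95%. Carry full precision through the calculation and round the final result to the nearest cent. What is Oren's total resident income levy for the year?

$3579.55

Lakelake, 1 January – 9 March 1997: 68 days → $176000 × 2.4% × 68/365 = $786.9370
The County of Greenmouth, 10 March – 31 December 1997: 297 days → $176000 × 1.95% × 297/365 = $2792.6137
Total = $3579.5507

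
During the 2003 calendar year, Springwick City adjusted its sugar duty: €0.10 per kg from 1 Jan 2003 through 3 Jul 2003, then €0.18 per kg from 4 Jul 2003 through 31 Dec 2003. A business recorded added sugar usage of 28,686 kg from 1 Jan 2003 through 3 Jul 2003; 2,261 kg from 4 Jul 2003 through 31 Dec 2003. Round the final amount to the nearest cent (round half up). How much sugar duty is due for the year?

€3,275.58

1 Jan – 3 Jul 2003: 28,686 kg at €0.10/kg → €2,868.60
4 Jul – 31 Dec 2003: 2,261 kg at €0.18/kg → €406.98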